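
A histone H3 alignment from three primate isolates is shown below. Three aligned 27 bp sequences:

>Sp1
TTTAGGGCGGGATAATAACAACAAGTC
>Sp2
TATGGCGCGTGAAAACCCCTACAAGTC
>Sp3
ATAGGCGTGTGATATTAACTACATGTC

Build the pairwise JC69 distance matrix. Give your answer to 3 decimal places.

Sp1–Sp2: 9/27 sites differ → p ≈ 0.333333, d = −0.75 ln(1 − 0.444444) = 0.440839 ≈ 0.441.
Sp1–Sp3: 9/27 sites differ → p ≈ 0.333333, d = −0.75 ln(1 − 0.444444) = 0.440839 ≈ 0.441.
Sp2–Sp3: 10/27 sites differ → p ≈ 0.37037, d = −0.75 ln(1 − 0.493827) = 0.510658 ≈ 0.511.

d(Sp1,Sp2) = 0.441, d(Sp1,Sp3) = 0.441, d(Sp2,Sp3) = 0.511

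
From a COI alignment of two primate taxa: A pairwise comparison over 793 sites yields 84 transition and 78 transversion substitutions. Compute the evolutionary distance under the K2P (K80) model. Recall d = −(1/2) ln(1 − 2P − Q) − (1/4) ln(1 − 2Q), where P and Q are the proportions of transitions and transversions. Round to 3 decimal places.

P = 84/793 ≈ 0.105927 and Q = 78/793 ≈ 0.098361.
Under the Kimura two-parameter model, d = −½ ln(1 − 2P − Q) − ¼ ln(1 − 2Q).
1 − 2P − Q = 0.689785, giving −½ ln(0.689785) = 0.185688.
1 − 2Q = 0.803278, giving −¼ ln(0.803278) = 0.054764.
d = 0.185688 + 0.054764 = 0.240452.

0.240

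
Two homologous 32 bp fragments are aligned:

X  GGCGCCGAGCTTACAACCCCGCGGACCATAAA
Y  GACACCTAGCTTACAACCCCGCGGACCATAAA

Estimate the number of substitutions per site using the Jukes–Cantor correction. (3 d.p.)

The sequences differ at 3 of 32 sites (2, 4, 7), so p = 3/32 = 0.09375.
d = −(3/4) ln(1 − 4p/3) = −0.75 ln(1 − 0.125) = −0.75 ln(0.875)
  = −0.75 × (-0.133531) = 0.100148 substitutions/site.

0.100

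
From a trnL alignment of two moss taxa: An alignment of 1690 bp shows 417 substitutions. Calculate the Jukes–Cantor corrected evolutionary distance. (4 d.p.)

0.2992

p = 417/1690 ≈ 0.246746.
d = −(3/4) ln(1 − 4p/3) = −0.75 ln(1 − 0.328995) = −0.75 ln(0.671005)
  = −0.75 × (-0.398979) = 0.299234 substitutions/site.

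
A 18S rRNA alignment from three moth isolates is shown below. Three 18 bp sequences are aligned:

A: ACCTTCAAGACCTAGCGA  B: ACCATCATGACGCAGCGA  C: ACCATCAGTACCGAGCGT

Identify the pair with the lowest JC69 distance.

A and B

A–B: 4/18 differ, p = 0.222, d = 0.264.
A–C: 5/18 differ, p = 0.278, d = 0.347.
B–C: 5/18 differ, p = 0.278, d = 0.347.
The smallest distance is between A and B.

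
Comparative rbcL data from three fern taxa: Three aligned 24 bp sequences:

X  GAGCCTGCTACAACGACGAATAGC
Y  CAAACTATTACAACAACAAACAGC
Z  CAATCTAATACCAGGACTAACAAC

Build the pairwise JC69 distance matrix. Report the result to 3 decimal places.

d(X,Y) = 0.441, d(X,Z) = 0.608, d(Y,Z) = 0.369

X–Y: 8/24 sites differ → p ≈ 0.333333, d = −0.75 ln(1 − 0.444444) = 0.440839 ≈ 0.441.
X–Z: 10/24 sites differ → p ≈ 0.416667, d = −0.75 ln(1 − 0.555556) = 0.608198 ≈ 0.608.
Y–Z: 7/24 sites differ → p ≈ 0.291667, d = −0.75 ln(1 − 0.388889) = 0.369358 ≈ 0.369.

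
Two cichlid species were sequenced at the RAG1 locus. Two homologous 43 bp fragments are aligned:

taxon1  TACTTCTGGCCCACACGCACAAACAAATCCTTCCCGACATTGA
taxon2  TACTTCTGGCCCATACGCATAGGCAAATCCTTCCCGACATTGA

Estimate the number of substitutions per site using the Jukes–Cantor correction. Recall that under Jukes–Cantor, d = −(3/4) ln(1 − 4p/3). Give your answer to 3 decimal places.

0.099

The sequences differ at 4 of 43 sites (14, 20, 22, 23), so p = 4/43 ≈ 0.093023.
d = −(3/4) ln(1 − 4p/3) = −0.75 ln(1 − 0.124031) = −0.75 ln(0.875969)
  = −0.75 × (-0.132425) = 0.099319 substitutions/site.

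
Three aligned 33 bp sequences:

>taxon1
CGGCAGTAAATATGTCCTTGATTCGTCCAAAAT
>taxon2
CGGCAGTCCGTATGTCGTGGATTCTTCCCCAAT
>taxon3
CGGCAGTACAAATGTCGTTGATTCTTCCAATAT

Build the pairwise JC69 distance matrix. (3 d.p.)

d(taxon1,taxon2) = 0.293, d(taxon1,taxon3) = 0.169, d(taxon2,taxon3) = 0.249

taxon1–taxon2: 8/33 sites differ → p ≈ 0.242424, d = −0.75 ln(1 − 0.323232) = 0.292820 ≈ 0.293.
taxon1–taxon3: 5/33 sites differ → p ≈ 0.151515, d = −0.75 ln(1 − 0.20202) = 0.169254 ≈ 0.169.
taxon2–taxon3: 7/33 sites differ → p ≈ 0.212121, d = −0.75 ln(1 − 0.282828) = 0.249330 ≈ 0.249.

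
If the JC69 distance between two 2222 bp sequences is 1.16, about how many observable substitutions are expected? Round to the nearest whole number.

1312

Invert JC69: p = (3/4)(1 − e^(−4d/3)) = 0.75 × (1 − e^(-1.546667)) = 0.75 × (1 − 0.212957) = 0.590282.
Expected differing sites = pL ≈ 0.590282 × 2222 = 1311.606604 ≈ 1312.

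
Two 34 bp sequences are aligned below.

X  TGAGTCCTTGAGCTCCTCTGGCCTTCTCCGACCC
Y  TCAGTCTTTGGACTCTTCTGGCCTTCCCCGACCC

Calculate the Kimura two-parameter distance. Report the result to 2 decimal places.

Of 34 sites, 5 differences are transitions and 1 are transversions, so P = 5/34 ≈ 0.147059 and Q = 1/34 ≈ 0.029412.
Under the Kimura two-parameter model, d = −½ ln(1 − 2P − Q) − ¼ ln(1 − 2Q).
1 − 2P − Q = 0.67647, giving −½ ln(0.67647) = 0.195434.
1 − 2Q = 0.941176, giving −¼ ln(0.941176) = 0.015156.
d = 0.195434 + 0.015156 = 0.210590.

0.21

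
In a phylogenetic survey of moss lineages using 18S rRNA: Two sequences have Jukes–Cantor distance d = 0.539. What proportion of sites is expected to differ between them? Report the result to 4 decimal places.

p = (3/4)(1 − e^(−4d/3)) = 0.75 × (1 − e^(-0.718667)) = 0.75 × (1 − 0.487402) = 0.384449.

0.3844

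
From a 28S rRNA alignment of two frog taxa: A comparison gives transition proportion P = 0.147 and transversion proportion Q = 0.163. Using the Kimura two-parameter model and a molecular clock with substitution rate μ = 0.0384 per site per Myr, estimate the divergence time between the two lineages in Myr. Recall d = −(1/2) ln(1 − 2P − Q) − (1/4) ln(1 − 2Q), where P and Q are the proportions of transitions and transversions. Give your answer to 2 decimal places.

5.26

Under the Kimura two-parameter model, d = −½ ln(1 − 2P − Q) − ¼ ln(1 − 2Q).
1 − 2P − Q = 0.543, giving −½ ln(0.543) = 0.305323.
1 − 2Q = 0.674, giving −¼ ln(0.674) = 0.098631.
d = 0.305323 + 0.098631 = 0.403954.
Under a molecular clock d = 2μt, so t = d/(2μ) = 0.403954 / (2 × 0.0384) = 5.26 Myr.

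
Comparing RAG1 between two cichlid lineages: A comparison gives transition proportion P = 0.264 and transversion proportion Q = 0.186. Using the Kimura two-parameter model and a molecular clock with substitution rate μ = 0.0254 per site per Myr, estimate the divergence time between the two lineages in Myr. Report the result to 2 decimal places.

Under the Kimura two-parameter model, d = −½ ln(1 − 2P − Q) − ¼ ln(1 − 2Q).
1 − 2P − Q = 0.286, giving −½ ln(0.286) = 0.625882.
1 − 2Q = 0.628, giving −¼ ln(0.628) = 0.116304.
d = 0.625882 + 0.116304 = 0.742186.
Under a molecular clock d = 2μt, so t = d/(2μ) = 0.742186 / (2 × 0.0254) = 14.61 Myr.

14.61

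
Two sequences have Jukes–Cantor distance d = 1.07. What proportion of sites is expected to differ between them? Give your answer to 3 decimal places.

0.570

p = (3/4)(1 − e^(−4d/3)) = 0.75 × (1 − e^(-1.426667)) = 0.75 × (1 − 0.240108) = 0.569919.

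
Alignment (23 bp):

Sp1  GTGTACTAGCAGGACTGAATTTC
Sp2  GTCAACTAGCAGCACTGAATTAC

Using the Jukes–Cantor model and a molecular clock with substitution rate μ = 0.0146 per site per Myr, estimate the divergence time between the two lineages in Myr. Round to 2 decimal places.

6.78

The sequences differ at 4 of 23 sites (3, 4, 13, 22), so p = 4/23 ≈ 0.173913.
d = −(3/4) ln(1 − 4p/3) = −0.75 ln(1 − 0.231884) = −0.75 ln(0.768116)
  = −0.75 × (-0.263815) = 0.197861 substitutions/site.
Under a molecular clock d = 2μt, so t = d/(2μ) = 0.197861 / (2 × 0.0146) = 6.78 Myr.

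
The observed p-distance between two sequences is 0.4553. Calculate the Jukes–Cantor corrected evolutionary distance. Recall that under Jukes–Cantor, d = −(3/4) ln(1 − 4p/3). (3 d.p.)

0.701

d = −(3/4) ln(1 − 4p/3) = −0.75 ln(1 − 0.607067) = −0.75 ln(0.392933)
  = −0.75 × (-0.934116) = 0.700587 substitutions/site.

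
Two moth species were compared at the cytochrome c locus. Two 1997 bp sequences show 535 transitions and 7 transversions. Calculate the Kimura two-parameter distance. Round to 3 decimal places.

0.389

P = 535/1997 ≈ 0.267902 and Q = 7/1997 ≈ 0.003505.
Under the Kimura two-parameter model, d = −½ ln(1 − 2P − Q) − ¼ ln(1 − 2Q).
1 − 2P − Q = 0.460691, giving −½ ln(0.460691) = 0.387514.
1 − 2Q = 0.99299, giving −¼ ln(0.99299) = 0.001759.
d = 0.387514 + 0.001759 = 0.389273.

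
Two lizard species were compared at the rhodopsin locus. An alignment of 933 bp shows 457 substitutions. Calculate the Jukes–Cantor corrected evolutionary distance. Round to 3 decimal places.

0.794

p = 457/933 ≈ 0.489818.
d = −(3/4) ln(1 − 4p/3) = −0.75 ln(1 − 0.653091) = −0.75 ln(0.346909)
  = −0.75 × (-1.058693) = 0.794020 substitutions/site.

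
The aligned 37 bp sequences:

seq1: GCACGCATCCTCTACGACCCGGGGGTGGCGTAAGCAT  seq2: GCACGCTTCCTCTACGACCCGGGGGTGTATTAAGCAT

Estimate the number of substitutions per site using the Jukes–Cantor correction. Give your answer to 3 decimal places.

0.117

The sequences differ at 4 of 37 sites (7, 28, 29, 30), so p = 4/37 ≈ 0.108108.
d = −(3/4) ln(1 − 4p/3) = −0.75 ln(1 − 0.144144) = −0.75 ln(0.855856)
  = −0.75 × (-0.155653) = 0.116740 substitutions/site.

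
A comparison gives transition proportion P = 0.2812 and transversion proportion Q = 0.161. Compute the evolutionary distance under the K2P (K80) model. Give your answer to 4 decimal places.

0.7397

Under the Kimura two-parameter model, d = −½ ln(1 − 2P − Q) − ¼ ln(1 − 2Q).
1 − 2P − Q = 0.2766, giving −½ ln(0.2766) = 0.642591.
1 − 2Q = 0.678, giving −¼ ln(0.678) = 0.097152.
d = 0.642591 + 0.097152 = 0.739743.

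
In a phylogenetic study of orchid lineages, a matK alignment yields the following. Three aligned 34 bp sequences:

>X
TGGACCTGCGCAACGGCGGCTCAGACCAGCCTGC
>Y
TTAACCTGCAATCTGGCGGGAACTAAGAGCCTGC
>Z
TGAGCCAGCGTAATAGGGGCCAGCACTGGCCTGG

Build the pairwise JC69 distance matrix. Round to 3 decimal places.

X–Y: 14/34 sites differ → p ≈ 0.411765, d = −0.75 ln(1 − 0.54902) = 0.597249 ≈ 0.597.
X–Z: 14/34 sites differ → p ≈ 0.411765, d = −0.75 ln(1 − 0.54902) = 0.597249 ≈ 0.597.
Y–Z: 17/34 sites differ → p = 0.5, d = −0.75 ln(1 − 0.666667) = 0.823960 ≈ 0.824.

d(X,Y) = 0.597, d(X,Z) = 0.597, d(Y,Z) = 0.824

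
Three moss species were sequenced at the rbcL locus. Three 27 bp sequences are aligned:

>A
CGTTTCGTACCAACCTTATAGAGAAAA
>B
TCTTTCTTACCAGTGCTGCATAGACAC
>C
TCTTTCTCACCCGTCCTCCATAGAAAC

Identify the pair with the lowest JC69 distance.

A–B: 12/27 differ, p = 0.444, d = 0.673.
A–C: 12/27 differ, p = 0.444, d = 0.673.
B–C: 5/27 differ, p = 0.185, d = 0.213.
The smallest distance is between B and C.

B and C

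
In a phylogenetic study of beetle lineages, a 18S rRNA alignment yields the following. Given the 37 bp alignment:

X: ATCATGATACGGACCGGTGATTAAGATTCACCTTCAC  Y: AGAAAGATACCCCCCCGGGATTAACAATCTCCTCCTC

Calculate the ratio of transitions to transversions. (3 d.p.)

0.083

Transitions are A↔G and C↔T; transversions are all other mismatches.
Transitions: 1. Transversions: 12.
R = 1/12 = 0.083333… ≈ 0.083 (to 3 d.p.).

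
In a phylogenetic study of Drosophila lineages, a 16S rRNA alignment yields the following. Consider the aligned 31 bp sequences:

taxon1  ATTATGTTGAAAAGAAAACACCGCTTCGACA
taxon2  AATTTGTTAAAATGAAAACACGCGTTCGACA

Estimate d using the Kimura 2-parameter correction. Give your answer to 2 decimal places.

Of 31 sites, 1 differences are transitions and 6 are transversions, so P = 1/31 ≈ 0.032258 and Q = 6/31 ≈ 0.193548.
Under the Kimura two-parameter model, d = −½ ln(1 − 2P − Q) − ¼ ln(1 − 2Q).
1 − 2P − Q = 0.741936, giving −½ ln(0.741936) = 0.149246.
1 − 2Q = 0.612904, giving −¼ ln(0.612904) = 0.122387.
d = 0.149246 + 0.122387 = 0.271633.

0.27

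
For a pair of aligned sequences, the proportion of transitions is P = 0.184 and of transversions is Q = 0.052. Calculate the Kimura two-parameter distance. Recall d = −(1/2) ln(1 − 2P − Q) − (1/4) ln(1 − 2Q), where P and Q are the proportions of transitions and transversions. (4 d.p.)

0.2998

Under the Kimura two-parameter model, d = −½ ln(1 − 2P − Q) − ¼ ln(1 − 2Q).
1 − 2P − Q = 0.58, giving −½ ln(0.58) = 0.272364.
1 − 2Q = 0.896, giving −¼ ln(0.896) = 0.027454.
d = 0.272364 + 0.027454 = 0.299818.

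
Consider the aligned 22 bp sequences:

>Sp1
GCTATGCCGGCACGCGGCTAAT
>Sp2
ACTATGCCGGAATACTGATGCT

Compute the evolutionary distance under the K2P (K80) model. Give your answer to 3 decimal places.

0.507

Of 22 sites, 4 differences are transitions and 4 are transversions, so P = 4/22 ≈ 0.181818 and Q = 4/22 ≈ 0.181818.
Under the Kimura two-parameter model, d = −½ ln(1 − 2P − Q) − ¼ ln(1 − 2Q).
1 − 2P − Q = 0.454546, giving −½ ln(0.454546) = 0.394228.
1 − 2Q = 0.636364, giving −¼ ln(0.636364) = 0.112996.
d = 0.394228 + 0.112996 = 0.507224.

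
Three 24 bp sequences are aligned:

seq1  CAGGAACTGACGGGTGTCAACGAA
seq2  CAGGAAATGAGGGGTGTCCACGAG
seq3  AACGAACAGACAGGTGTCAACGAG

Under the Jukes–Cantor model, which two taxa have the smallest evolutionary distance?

seq1 and seq2

seq1–seq2: 4/24 differ, p = 0.167, d = 0.188.
seq1–seq3: 5/24 differ, p = 0.208, d = 0.244.
seq2–seq3: 7/24 differ, p = 0.292, d = 0.369.
The smallest distance is between seq1 and seq2.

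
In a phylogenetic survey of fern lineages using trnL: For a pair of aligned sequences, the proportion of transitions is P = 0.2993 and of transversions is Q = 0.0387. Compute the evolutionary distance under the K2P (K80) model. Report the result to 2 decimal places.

Under the Kimura two-parameter model, d = −½ ln(1 − 2P − Q) − ¼ ln(1 − 2Q).
1 − 2P − Q = 0.3627, giving −½ ln(0.3627) = 0.507090.
1 − 2Q = 0.9226, giving −¼ ln(0.9226) = 0.020140.
d = 0.507090 + 0.020140 = 0.527230.

0.53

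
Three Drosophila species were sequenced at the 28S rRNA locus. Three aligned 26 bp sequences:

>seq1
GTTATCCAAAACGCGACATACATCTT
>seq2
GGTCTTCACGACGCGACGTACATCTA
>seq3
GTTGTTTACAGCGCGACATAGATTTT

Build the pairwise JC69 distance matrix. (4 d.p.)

seq1–seq2: 7/26 sites differ → p ≈ 0.269231, d = −0.75 ln(1 − 0.358975) = 0.333515 ≈ 0.3335.
seq1–seq3: 7/26 sites differ → p ≈ 0.269231, d = −0.75 ln(1 − 0.358975) = 0.333515 ≈ 0.3335.
seq2–seq3: 9/26 sites differ → p ≈ 0.346154, d = −0.75 ln(1 − 0.461539) = 0.464280 ≈ 0.4643.

d(seq1,seq2) = 0.3335, d(seq1,seq3) = 0.3335, d(seq2,seq3) = 0.4643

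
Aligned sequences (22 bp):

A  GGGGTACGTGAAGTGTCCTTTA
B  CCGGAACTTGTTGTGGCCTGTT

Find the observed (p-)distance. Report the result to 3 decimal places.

The sequences differ at 9 of 22 positions (sites 1, 2, 5, 8, 11, 12, 16, 20, 22).
p = 9/22 = 0.409090… ≈ 0.409 (to 3 d.p.).

0.409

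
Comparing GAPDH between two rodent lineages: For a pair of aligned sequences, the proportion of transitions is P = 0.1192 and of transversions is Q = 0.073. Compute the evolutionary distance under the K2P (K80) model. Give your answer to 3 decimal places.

Under the Kimura two-parameter model, d = −½ ln(1 − 2P − Q) − ¼ ln(1 − 2Q).
1 − 2P − Q = 0.6886, giving −½ ln(0.6886) = 0.186547.
1 − 2Q = 0.854, giving −¼ ln(0.854) = 0.039456.
d = 0.186547 + 0.039456 = 0.226003.

0.226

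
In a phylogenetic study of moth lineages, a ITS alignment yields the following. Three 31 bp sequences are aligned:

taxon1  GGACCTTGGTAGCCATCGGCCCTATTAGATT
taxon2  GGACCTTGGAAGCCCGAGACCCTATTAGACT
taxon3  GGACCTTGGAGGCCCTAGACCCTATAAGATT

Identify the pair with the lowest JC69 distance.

taxon2 and taxon3

taxon1–taxon2: 6/31 differ, p = 0.194, d = 0.224.
taxon1–taxon3: 6/31 differ, p = 0.194, d = 0.224.
taxon2–taxon3: 4/31 differ, p = 0.129, d = 0.142.
The smallest distance is between taxon2 and taxon3.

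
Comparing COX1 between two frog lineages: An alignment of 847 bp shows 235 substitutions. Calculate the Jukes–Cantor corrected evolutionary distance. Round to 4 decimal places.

0.3464

p = 235/847 ≈ 0.27745.
d = −(3/4) ln(1 − 4p/3) = −0.75 ln(1 − 0.369933) = −0.75 ln(0.630067)
  = −0.75 × (-0.461929) = 0.346447 substitutions/site.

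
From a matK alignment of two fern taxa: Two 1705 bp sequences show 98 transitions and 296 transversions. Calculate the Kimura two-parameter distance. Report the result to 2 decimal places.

0.28

P = 98/1705 ≈ 0.057478 and Q = 296/1705 ≈ 0.173607.
Under the Kimura two-parameter model, d = −½ ln(1 − 2P − Q) − ¼ ln(1 − 2Q).
1 − 2P − Q = 0.711437, giving −½ ln(0.711437) = 0.170234.
1 − 2Q = 0.652786, giving −¼ ln(0.652786) = 0.106626.
d = 0.170234 + 0.106626 = 0.276860.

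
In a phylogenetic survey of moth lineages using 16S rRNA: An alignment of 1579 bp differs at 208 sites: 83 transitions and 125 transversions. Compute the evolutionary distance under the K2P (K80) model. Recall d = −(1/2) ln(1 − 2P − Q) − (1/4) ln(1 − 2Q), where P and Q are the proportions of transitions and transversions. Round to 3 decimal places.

0.145

P = 83/1579 ≈ 0.052565 and Q = 125/1579 ≈ 0.079164.
Under the Kimura two-parameter model, d = −½ ln(1 − 2P − Q) − ¼ ln(1 − 2Q).
1 − 2P − Q = 0.815706, giving −½ ln(0.815706) = 0.101851.
1 − 2Q = 0.841672, giving −¼ ln(0.841672) = 0.043091.
d = 0.101851 + 0.043091 = 0.144942.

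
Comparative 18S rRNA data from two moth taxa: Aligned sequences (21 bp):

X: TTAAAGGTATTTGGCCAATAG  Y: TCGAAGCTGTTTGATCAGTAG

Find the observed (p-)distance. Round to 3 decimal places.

0.333

The sequences differ at 7 of 21 positions (sites 2, 3, 7, 9, 14, 15, 18).
p = 7/21 = 0.333333… ≈ 0.333 (to 3 d.p.).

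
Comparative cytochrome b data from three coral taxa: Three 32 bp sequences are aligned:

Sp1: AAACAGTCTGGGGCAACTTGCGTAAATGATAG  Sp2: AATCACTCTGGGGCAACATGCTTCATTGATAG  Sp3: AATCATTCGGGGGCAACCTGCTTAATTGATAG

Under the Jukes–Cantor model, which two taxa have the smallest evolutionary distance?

Sp2 and Sp3

Sp1–Sp2: 6/32 differ, p = 0.188, d = 0.216.
Sp1–Sp3: 6/32 differ, p = 0.188, d = 0.216.
Sp2–Sp3: 4/32 differ, p = 0.125, d = 0.137.
The smallest distance is between Sp2 and Sp3.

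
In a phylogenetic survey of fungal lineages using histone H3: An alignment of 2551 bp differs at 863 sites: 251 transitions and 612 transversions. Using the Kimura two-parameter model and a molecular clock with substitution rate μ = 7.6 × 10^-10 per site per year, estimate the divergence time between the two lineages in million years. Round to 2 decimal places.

296.29

P = 251/2551 ≈ 0.098393 and Q = 612/2551 ≈ 0.239906.
Under the Kimura two-parameter model, d = −½ ln(1 − 2P − Q) − ¼ ln(1 − 2Q).
1 − 2P − Q = 0.563308, giving −½ ln(0.563308) = 0.286964.
1 − 2Q = 0.520188, giving −¼ ln(0.520188) = 0.163391.
d = 0.286964 + 0.163391 = 0.450355.
Under a molecular clock d = 2μt, so t = d/(2μ) = 0.450355 / (2 × 7.6 × 10^-10) = 296.29 million years.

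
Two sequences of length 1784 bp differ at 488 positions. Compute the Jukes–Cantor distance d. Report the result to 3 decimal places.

0.340

p = 488/1784 ≈ 0.273543.
d = −(3/4) ln(1 − 4p/3) = −0.75 ln(1 − 0.364724) = −0.75 ln(0.635276)
  = −0.75 × (-0.453696) = 0.340272 substitutions/site.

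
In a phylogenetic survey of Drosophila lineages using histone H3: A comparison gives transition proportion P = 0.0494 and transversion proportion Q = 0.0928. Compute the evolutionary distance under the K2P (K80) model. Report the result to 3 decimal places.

Under the Kimura two-parameter model, d = −½ ln(1 − 2P − Q) − ¼ ln(1 − 2Q).
1 − 2P − Q = 0.8084, giving −½ ln(0.8084) = 0.106349.
1 − 2Q = 0.8144, giving −¼ ln(0.8144) = 0.051326.
d = 0.106349 + 0.051326 = 0.157675.

0.158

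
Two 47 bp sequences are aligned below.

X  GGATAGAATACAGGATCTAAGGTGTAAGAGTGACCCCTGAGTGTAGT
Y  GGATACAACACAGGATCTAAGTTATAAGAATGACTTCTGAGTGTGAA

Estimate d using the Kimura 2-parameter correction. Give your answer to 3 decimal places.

0.259

Of 47 sites, 7 differences are transitions and 3 are transversions, so P = 7/47 ≈ 0.148936 and Q = 3/47 ≈ 0.06383.
Under the Kimura two-parameter model, d = −½ ln(1 − 2P − Q) − ¼ ln(1 − 2Q).
1 − 2P − Q = 0.638298, giving −½ ln(0.638298) = 0.224475.
1 − 2Q = 0.87234, giving −¼ ln(0.87234) = 0.034144.
d = 0.224475 + 0.034144 = 0.258619.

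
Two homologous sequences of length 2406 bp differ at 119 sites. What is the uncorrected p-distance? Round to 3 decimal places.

0.049

p = 119/2406 = 0.049459… ≈ 0.049 (to 3 d.p.).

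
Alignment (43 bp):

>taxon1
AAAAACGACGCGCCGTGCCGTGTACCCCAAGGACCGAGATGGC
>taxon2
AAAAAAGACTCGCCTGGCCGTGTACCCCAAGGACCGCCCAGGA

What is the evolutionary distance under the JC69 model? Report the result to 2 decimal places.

The sequences differ at 9 of 43 sites (6, 10, 15, 16, 37, 38, 39, 40, 43), so p = 9/43 ≈ 0.209302.
d = −(3/4) ln(1 − 4p/3) = −0.75 ln(1 − 0.279069) = −0.75 ln(0.720931)
  = −0.75 × (-0.327212) = 0.245409 substitutions/site.

0.25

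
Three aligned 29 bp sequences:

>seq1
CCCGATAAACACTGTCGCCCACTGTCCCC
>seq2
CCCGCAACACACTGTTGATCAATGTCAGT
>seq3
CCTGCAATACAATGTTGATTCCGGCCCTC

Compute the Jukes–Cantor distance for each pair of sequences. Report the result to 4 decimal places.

d(seq1,seq2) = 0.4618, d(seq1,seq3) = 0.6829, d(seq2,seq3) = 0.5285

seq1–seq2: 10/29 sites differ → p ≈ 0.344828, d = −0.75 ln(1 − 0.459771) = 0.461822 ≈ 0.4618.
seq1–seq3: 13/29 sites differ → p ≈ 0.448276, d = −0.75 ln(1 − 0.597701) = 0.682920 ≈ 0.6829.
seq2–seq3: 11/29 sites differ → p ≈ 0.37931, d = −0.75 ln(1 − 0.505747) = 0.528531 ≈ 0.5285.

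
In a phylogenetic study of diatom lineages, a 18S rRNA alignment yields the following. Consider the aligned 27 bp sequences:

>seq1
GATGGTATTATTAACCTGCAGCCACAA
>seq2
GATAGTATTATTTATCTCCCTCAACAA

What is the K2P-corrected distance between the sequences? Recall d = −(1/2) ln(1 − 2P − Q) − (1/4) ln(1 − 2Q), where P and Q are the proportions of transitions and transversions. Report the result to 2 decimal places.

0.32

Of 27 sites, 2 differences are transitions and 5 are transversions, so P = 2/27 ≈ 0.074074 and Q = 5/27 ≈ 0.185185.
Under the Kimura two-parameter model, d = −½ ln(1 − 2P − Q) − ¼ ln(1 − 2Q).
1 − 2P − Q = 0.666667, giving −½ ln(0.666667) = 0.202732.
1 − 2Q = 0.62963, giving −¼ ln(0.62963) = 0.115656.
d = 0.202732 + 0.115656 = 0.318388.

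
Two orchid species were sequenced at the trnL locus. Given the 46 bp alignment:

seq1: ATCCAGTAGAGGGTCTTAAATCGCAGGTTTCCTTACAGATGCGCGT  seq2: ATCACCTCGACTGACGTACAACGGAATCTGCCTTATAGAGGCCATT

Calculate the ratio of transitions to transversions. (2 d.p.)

0.18

Transitions are A↔G and C↔T; transversions are all other mismatches.
Transitions: 3. Transversions: 17.
R = 3/17 = 0.176470… ≈ 0.18 (to 2 d.p.).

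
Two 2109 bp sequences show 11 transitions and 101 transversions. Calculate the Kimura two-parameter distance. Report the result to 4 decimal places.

P = 11/2109 ≈ 0.005216 and Q = 101/2109 ≈ 0.04789.
Under the Kimura two-parameter model, d = −½ ln(1 − 2P − Q) − ¼ ln(1 − 2Q).
1 − 2P − Q = 0.941678, giving −½ ln(0.941678) = 0.030046.
1 − 2Q = 0.90422, giving −¼ ln(0.90422) = 0.025171.
d = 0.030046 + 0.025171 = 0.055217.

0.0552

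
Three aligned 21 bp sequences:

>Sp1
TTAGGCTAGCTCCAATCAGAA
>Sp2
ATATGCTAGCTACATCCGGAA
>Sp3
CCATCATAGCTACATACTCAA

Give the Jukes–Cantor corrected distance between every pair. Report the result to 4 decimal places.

d(Sp1,Sp2) = 0.3597, d(Sp1,Sp3) = 0.7557, d(Sp2,Sp3) = 0.4408

Sp1–Sp2: 6/21 sites differ → p ≈ 0.285714, d = −0.75 ln(1 − 0.380952) = 0.359679 ≈ 0.3597.
Sp1–Sp3: 10/21 sites differ → p ≈ 0.47619, d = −0.75 ln(1 − 0.63492) = 0.755729 ≈ 0.7557.
Sp2–Sp3: 7/21 sites differ → p ≈ 0.333333, d = −0.75 ln(1 − 0.444444) = 0.440839 ≈ 0.4408.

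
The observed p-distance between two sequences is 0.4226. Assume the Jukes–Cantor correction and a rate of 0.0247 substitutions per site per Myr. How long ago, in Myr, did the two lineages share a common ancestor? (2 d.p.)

d = −(3/4) ln(1 − 4p/3) = −0.75 ln(1 − 0.563467) = −0.75 ln(0.436533)
  = −0.75 × (-0.828891) = 0.621668 substitutions/site.
Under a molecular clock d = 2μt, so t = d/(2μ) = 0.621668 / (2 × 0.0247) = 12.58 Myr.

12.58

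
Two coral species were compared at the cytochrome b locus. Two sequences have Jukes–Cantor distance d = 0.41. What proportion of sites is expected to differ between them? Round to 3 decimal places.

0.316

p = (3/4)(1 − e^(−4d/3)) = 0.75 × (1 − e^(-0.546667)) = 0.75 × (1 − 0.578876) = 0.315843.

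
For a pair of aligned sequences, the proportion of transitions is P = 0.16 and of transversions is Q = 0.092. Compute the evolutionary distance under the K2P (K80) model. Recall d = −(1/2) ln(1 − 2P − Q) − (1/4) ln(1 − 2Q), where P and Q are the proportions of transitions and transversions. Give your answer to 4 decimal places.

Under the Kimura two-parameter model, d = −½ ln(1 − 2P − Q) − ¼ ln(1 − 2Q).
1 − 2P − Q = 0.588, giving −½ ln(0.588) = 0.265514.
1 − 2Q = 0.816, giving −¼ ln(0.816) = 0.050835.
d = 0.265514 + 0.050835 = 0.316349.

0.3163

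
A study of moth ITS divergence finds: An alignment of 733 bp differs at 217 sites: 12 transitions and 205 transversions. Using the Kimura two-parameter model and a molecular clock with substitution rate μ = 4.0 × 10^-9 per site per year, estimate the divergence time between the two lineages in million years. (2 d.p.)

P = 12/733 ≈ 0.016371 and Q = 205/733 ≈ 0.279673.
Under the Kimura two-parameter model, d = −½ ln(1 − 2P − Q) − ¼ ln(1 − 2Q).
1 − 2P − Q = 0.687585, giving −½ ln(0.687585) = 0.187285.
1 − 2Q = 0.440654, giving −¼ ln(0.440654) = 0.204874.
d = 0.187285 + 0.204874 = 0.392159.
Under a molecular clock d = 2μt, so t = d/(2μ) = 0.392159 / (2 × 4.0 × 10^-9) = 49.02 million years.

49.02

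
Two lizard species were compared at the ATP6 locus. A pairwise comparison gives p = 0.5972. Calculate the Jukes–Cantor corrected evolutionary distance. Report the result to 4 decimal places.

d = −(3/4) ln(1 − 4p/3) = −0.75 ln(1 − 0.796267) = −0.75 ln(0.203733)
  = −0.75 × (-1.590945) = 1.193209 substitutions/site.

1.1932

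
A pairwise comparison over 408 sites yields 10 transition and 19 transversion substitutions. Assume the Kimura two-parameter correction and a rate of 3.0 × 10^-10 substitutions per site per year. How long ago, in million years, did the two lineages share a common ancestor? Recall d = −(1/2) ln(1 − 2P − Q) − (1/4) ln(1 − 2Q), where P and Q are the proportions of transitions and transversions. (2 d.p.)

124.46

P = 10/408 ≈ 0.02451 and Q = 19/408 ≈ 0.046569.
Under the Kimura two-parameter model, d = −½ ln(1 − 2P − Q) − ¼ ln(1 − 2Q).
1 − 2P − Q = 0.904411, giving −½ ln(0.904411) = 0.050236.
1 − 2Q = 0.906862, giving −¼ ln(0.906862) = 0.024441.
d = 0.050236 + 0.024441 = 0.074677.
Under a molecular clock d = 2μt, so t = d/(2μ) = 0.074677 / (2 × 3.0 × 10^-10) = 124.46 million years.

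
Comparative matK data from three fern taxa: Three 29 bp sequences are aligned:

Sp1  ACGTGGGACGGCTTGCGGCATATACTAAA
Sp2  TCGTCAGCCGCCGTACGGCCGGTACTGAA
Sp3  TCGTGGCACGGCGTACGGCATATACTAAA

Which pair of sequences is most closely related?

Sp1 and Sp3

Sp1–Sp2: 11/29 differ, p = 0.379, d = 0.529.
Sp1–Sp3: 4/29 differ, p = 0.138, d = 0.152.
Sp2–Sp3: 9/29 differ, p = 0.310, d = 0.401.
The smallest distance is between Sp1 and Sp3.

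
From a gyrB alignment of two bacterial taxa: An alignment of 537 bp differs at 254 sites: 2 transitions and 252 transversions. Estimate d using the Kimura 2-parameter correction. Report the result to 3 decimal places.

P = 2/537 ≈ 0.003724 and Q = 252/537 ≈ 0.469274.
Under the Kimura two-parameter model, d = −½ ln(1 − 2P − Q) − ¼ ln(1 − 2Q).
1 − 2P − Q = 0.523278, giving −½ ln(0.523278) = 0.323821.
1 − 2Q = 0.061452, giving −¼ ln(0.061452) = 0.697375.
d = 0.323821 + 0.697375 = 1.021196.

1.021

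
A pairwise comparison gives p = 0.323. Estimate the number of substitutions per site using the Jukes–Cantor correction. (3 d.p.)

d = −(3/4) ln(1 − 4p/3) = −0.75 ln(1 − 0.430667) = −0.75 ln(0.569333)
  = −0.75 × (-0.563290) = 0.422468 substitutions/site.

0.422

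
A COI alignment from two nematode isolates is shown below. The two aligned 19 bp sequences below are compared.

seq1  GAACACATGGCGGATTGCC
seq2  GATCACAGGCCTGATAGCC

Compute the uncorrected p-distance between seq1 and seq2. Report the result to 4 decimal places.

The sequences differ at 5 of 19 positions (sites 3, 8, 10, 12, 16).
p = 5/19 = 0.263157… ≈ 0.2632 (to 4 d.p.).

0.2632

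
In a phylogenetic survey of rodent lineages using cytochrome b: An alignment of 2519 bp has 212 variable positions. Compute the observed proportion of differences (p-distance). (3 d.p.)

p = 212/2519 = 0.084160… ≈ 0.084 (to 3 d.p.).

0.084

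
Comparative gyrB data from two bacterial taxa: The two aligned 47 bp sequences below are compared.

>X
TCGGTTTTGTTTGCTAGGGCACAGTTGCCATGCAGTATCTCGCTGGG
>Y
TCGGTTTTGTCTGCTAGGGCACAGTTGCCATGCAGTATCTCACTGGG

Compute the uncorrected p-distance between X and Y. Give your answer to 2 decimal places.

The sequences differ at 2 of 47 positions (sites 11, 42).
p = 2/47 = 0.042553… ≈ 0.04 (to 2 d.p.).

0.04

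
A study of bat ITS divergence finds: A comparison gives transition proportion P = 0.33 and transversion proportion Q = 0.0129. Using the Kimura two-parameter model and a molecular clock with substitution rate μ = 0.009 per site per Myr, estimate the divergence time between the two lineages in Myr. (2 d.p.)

31.40

Under the Kimura two-parameter model, d = −½ ln(1 − 2P − Q) − ¼ ln(1 − 2Q).
1 − 2P − Q = 0.3271, giving −½ ln(0.3271) = 0.558745.
1 − 2Q = 0.9742, giving −¼ ln(0.9742) = 0.006535.
d = 0.558745 + 0.006535 = 0.565280.
Under a molecular clock d = 2μt, so t = d/(2μ) = 0.565280 / (2 × 0.009) = 31.40 Myr.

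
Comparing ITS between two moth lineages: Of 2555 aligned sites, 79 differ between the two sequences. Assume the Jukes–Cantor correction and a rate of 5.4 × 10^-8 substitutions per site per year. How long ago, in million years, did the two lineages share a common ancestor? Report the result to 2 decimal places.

p = 79/2555 ≈ 0.03092.
d = −(3/4) ln(1 − 4p/3) = −0.75 ln(1 − 0.041227) = −0.75 ln(0.958773)
  = −0.75 × (-0.042101) = 0.031576 substitutions/site.
Under a molecular clock d = 2μt, so t = d/(2μ) = 0.031576 / (2 × 5.4 × 10^-8) = 0.29 million years.

0.29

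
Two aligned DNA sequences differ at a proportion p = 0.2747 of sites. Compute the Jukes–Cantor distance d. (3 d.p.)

d = −(3/4) ln(1 − 4p/3) = −0.75 ln(1 − 0.366267) = −0.75 ln(0.633733)
  = −0.75 × (-0.456128) = 0.342096 substitutions/site.

0.342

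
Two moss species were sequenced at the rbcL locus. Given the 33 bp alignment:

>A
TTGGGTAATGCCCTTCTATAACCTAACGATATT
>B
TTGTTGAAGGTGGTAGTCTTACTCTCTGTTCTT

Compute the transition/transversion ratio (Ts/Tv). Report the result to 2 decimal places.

0.29

Transitions are A↔G and C↔T; transversions are all other mismatches.
Transitions: 4. Transversions: 14.
R = 4/14 = 0.285714… ≈ 0.29 (to 2 d.p.).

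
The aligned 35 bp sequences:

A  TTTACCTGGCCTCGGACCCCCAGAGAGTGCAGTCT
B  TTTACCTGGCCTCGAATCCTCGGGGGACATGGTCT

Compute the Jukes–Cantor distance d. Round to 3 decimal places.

0.407

The sequences differ at 11 of 35 sites, so p = 11/35 ≈ 0.314286.
d = −(3/4) ln(1 − 4p/3) = −0.75 ln(1 − 0.419048) = −0.75 ln(0.580952)
  = −0.75 × (-0.543087) = 0.407315 substitutions/site.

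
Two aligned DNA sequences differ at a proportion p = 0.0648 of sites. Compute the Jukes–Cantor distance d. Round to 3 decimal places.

0.068

d = −(3/4) ln(1 − 4p/3) = −0.75 ln(1 − 0.0864) = −0.75 ln(0.9136)
  = −0.75 × (-0.090362) = 0.067772 substitutions/site.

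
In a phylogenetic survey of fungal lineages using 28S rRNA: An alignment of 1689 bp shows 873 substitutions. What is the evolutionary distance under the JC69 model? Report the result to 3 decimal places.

p = 873/1689 ≈ 0.516874.
d = −(3/4) ln(1 − 4p/3) = −0.75 ln(1 − 0.689165) = −0.75 ln(0.310835)
  = −0.75 × (-1.168493) = 0.876370 substitutions/site.

0.876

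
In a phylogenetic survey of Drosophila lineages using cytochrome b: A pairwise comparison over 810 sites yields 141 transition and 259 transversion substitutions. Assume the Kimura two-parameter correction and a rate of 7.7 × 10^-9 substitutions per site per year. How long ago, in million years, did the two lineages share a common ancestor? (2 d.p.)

P = 141/810 ≈ 0.174074 and Q = 259/810 ≈ 0.319753.
Under the Kimura two-parameter model, d = −½ ln(1 − 2P − Q) − ¼ ln(1 − 2Q).
1 − 2P − Q = 0.332099, giving −½ ln(0.332099) = 0.551161.
1 − 2Q = 0.360494, giving −¼ ln(0.360494) = 0.255070.
d = 0.551161 + 0.255070 = 0.806231.
Under a molecular clock d = 2μt, so t = d/(2μ) = 0.806231 / (2 × 7.7 × 10^-9) = 52.35 million years.

52.35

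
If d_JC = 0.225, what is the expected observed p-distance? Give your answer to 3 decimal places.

0.194

p = (3/4)(1 − e^(−4d/3)) = 0.75 × (1 − e^(-0.3)) = 0.75 × (1 − 0.740818) = 0.194387.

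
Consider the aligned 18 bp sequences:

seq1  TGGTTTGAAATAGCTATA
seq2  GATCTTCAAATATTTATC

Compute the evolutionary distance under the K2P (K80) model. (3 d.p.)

Of 18 sites, 3 differences are transitions and 5 are transversions, so P = 3/18 ≈ 0.166667 and Q = 5/18 ≈ 0.277778.
Under the Kimura two-parameter model, d = −½ ln(1 − 2P − Q) − ¼ ln(1 − 2Q).
1 − 2P − Q = 0.388888, giving −½ ln(0.388888) = 0.472232.
1 − 2Q = 0.444444, giving −¼ ln(0.444444) = 0.202733.
d = 0.472232 + 0.202733 = 0.674965.

0.675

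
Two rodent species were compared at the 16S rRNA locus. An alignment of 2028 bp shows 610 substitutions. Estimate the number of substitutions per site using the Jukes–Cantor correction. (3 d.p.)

p = 610/2028 ≈ 0.300789.
d = −(3/4) ln(1 − 4p/3) = −0.75 ln(1 − 0.401052) = −0.75 ln(0.598948)
  = −0.75 × (-0.512580) = 0.384435 substitutions/site.

0.384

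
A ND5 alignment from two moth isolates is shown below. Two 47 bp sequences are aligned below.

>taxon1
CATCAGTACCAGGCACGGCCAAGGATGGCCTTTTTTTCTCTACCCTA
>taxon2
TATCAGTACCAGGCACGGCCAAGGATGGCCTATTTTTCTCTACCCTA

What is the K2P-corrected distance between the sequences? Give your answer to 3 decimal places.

0.044

Of 47 sites, 1 differences are transitions and 1 are transversions, so P = 1/47 ≈ 0.021277 and Q = 1/47 ≈ 0.021277.
Under the Kimura two-parameter model, d = −½ ln(1 − 2P − Q) − ¼ ln(1 − 2Q).
1 − 2P − Q = 0.936169, giving −½ ln(0.936169) = 0.032980.
1 − 2Q = 0.957446, giving −¼ ln(0.957446) = 0.010871.
d = 0.032980 + 0.010871 = 0.043851.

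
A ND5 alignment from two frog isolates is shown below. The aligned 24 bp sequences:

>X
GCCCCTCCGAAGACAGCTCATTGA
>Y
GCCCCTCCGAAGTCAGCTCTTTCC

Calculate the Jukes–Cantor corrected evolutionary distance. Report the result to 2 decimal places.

0.19

The sequences differ at 4 of 24 sites (13, 20, 23, 24), so p = 4/24 ≈ 0.166667.
d = −(3/4) ln(1 − 4p/3) = −0.75 ln(1 − 0.222223) = −0.75 ln(0.777777)
  = −0.75 × (-0.251315) = 0.188486 substitutions/site.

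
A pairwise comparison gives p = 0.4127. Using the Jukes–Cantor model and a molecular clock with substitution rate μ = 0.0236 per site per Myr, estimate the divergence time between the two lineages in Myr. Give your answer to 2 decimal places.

12.70

d = −(3/4) ln(1 − 4p/3) = −0.75 ln(1 − 0.550267) = −0.75 ln(0.449733)
  = −0.75 × (-0.799101) = 0.599326 substitutions/site.
Under a molecular clock d = 2μt, so t = d/(2μ) = 0.599326 / (2 × 0.0236) = 12.70 Myr.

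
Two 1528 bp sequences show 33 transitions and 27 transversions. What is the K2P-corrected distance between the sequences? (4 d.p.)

0.0404

P = 33/1528 ≈ 0.021597 and Q = 27/1528 ≈ 0.01767.
Under the Kimura two-parameter model, d = −½ ln(1 − 2P − Q) − ¼ ln(1 − 2Q).
1 − 2P − Q = 0.939136, giving −½ ln(0.939136) = 0.031397.
1 − 2Q = 0.96466, giving −¼ ln(0.96466) = 0.008995.
d = 0.031397 + 0.008995 = 0.040392.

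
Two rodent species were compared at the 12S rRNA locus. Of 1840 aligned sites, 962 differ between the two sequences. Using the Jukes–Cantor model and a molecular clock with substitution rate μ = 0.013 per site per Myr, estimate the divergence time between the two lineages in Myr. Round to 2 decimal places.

p = 962/1840 ≈ 0.522826.
d = −(3/4) ln(1 − 4p/3) = −0.75 ln(1 − 0.697101) = −0.75 ln(0.302899)
  = −0.75 × (-1.194356) = 0.895767 substitutions/site.
Under a molecular clock d = 2μt, so t = d/(2μ) = 0.895767 / (2 × 0.013) = 34.45 Myr.

34.45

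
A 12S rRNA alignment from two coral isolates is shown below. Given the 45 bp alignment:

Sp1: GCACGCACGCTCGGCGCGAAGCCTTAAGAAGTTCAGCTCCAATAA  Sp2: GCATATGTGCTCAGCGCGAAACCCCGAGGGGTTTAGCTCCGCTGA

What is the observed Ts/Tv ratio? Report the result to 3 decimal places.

Transitions are A↔G and C↔T; transversions are all other mismatches.
Transitions: 15. Transversions: 1.
R = 15/1 = 15.000.

15.000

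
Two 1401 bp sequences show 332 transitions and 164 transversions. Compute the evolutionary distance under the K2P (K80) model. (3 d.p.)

P = 332/1401 ≈ 0.236974 and Q = 164/1401 ≈ 0.117059.
Under the Kimura two-parameter model, d = −½ ln(1 − 2P − Q) − ¼ ln(1 − 2Q).
1 − 2P − Q = 0.408993, giving −½ ln(0.408993) = 0.447029.
1 − 2Q = 0.765882, giving −¼ ln(0.765882) = 0.066682.
d = 0.447029 + 0.066682 = 0.513711.

0.514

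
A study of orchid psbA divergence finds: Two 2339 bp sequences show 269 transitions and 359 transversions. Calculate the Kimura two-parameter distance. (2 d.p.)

0.33

P = 269/2339 ≈ 0.115006 and Q = 359/2339 ≈ 0.153484.
Under the Kimura two-parameter model, d = −½ ln(1 − 2P − Q) − ¼ ln(1 − 2Q).
1 − 2P − Q = 0.616504, giving −½ ln(0.616504) = 0.241845.
1 − 2Q = 0.693032, giving −¼ ln(0.693032) = 0.091670.
d = 0.241845 + 0.091670 = 0.333515.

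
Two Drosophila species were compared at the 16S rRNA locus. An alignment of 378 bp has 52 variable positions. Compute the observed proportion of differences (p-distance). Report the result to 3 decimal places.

p = 52/378 = 0.137566… ≈ 0.138 (to 3 d.p.).

0.138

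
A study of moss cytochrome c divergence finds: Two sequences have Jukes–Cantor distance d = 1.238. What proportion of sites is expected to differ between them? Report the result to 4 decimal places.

0.6061

p = (3/4)(1 − e^(−4d/3)) = 0.75 × (1 − e^(-1.650667)) = 0.75 × (1 − 0.191922) = 0.606059.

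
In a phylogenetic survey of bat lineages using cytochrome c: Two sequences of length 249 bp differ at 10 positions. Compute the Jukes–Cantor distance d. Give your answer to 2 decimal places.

p = 10/249 ≈ 0.040161.
d = −(3/4) ln(1 − 4p/3) = −0.75 ln(1 − 0.053548) = −0.75 ln(0.946452)
  = −0.75 × (-0.055035) = 0.041276 substitutions/site.

0.04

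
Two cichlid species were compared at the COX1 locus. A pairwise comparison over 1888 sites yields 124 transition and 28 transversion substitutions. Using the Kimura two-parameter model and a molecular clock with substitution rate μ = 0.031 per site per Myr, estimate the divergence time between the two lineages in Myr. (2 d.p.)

1.40

P = 124/1888 ≈ 0.065678 and Q = 28/1888 ≈ 0.014831.
Under the Kimura two-parameter model, d = −½ ln(1 − 2P − Q) − ¼ ln(1 − 2Q).
1 − 2P − Q = 0.853813, giving −½ ln(0.853813) = 0.079022.
1 − 2Q = 0.970338, giving −¼ ln(0.970338) = 0.007528.
d = 0.079022 + 0.007528 = 0.086550.
Under a molecular clock d = 2μt, so t = d/(2μ) = 0.086550 / (2 × 0.031) = 1.40 Myr.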